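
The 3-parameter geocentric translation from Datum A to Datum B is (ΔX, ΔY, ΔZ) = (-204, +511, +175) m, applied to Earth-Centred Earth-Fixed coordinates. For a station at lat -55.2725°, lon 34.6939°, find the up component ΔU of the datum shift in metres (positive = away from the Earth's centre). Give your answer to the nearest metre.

At φ = -55.2725°, λ = 34.6939°: sin φ = -0.821871, cos φ = 0.569674, sin λ = 0.569192, cos λ = 0.822205.
ΔU = cos φ cos λ·ΔX + cos φ sin λ·ΔY + sin φ·ΔZ = (0.569674)(0.822205)(-204) + (0.569674)(0.569192)(511) + (-0.821871)(175) = -73.68 m.

ΔU = -74 m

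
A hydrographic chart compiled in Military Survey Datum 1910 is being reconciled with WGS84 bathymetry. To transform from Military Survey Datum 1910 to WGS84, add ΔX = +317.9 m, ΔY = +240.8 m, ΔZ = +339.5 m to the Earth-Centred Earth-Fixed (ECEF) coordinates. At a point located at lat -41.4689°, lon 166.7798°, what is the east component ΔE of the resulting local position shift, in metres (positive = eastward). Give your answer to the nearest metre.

ΔE = -307 m

The local east axis at (φ, λ) is (−sin λ, cos λ, 0), so ΔE = −sin(166.7798°)·317.9 + cos(166.7798°)·240.8 = -307.12 m.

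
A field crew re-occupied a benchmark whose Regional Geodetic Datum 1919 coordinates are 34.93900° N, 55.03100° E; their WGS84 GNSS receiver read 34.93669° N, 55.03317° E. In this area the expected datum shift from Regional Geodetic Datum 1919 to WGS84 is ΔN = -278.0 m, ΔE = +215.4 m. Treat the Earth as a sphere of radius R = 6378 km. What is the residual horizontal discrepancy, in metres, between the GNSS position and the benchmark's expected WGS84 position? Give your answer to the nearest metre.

Observed coordinate differences: Δφ = -0.00231°, Δλ = +0.00217°.
Converting to metres (1° lat = 111317 m, cos φ = 0.819762): observed ΔN = -257.1 m, observed ΔE = 198.0 m.
Subtracting the expected shift leaves a residual of -257.1 − (-278.0) = 20.9 m north and 198.0 − (215.4) = -17.4 m east.
Residual distance = √(20.9² + (-17.4)²) = 27.1 m.

27 m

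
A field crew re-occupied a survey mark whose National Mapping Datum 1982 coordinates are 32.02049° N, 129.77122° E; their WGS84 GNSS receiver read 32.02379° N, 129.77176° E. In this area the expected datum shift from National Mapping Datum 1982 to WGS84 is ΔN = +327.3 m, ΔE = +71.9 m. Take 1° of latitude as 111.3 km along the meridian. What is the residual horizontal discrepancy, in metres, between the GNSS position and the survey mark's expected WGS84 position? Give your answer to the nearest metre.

45 m

Observed coordinate differences: Δφ = +0.00330°, Δλ = +0.00054°.
Converting to metres (1° lat = 111300 m, cos φ = 0.847859): observed ΔN = 367.3 m, observed ΔE = 51.0 m.
Subtracting the expected shift leaves a residual of 367.3 − (327.3) = 40.0 m north and 51.0 − (71.9) = -20.9 m east.
Residual distance = √(40.0² + (-20.9)²) = 45.1 m.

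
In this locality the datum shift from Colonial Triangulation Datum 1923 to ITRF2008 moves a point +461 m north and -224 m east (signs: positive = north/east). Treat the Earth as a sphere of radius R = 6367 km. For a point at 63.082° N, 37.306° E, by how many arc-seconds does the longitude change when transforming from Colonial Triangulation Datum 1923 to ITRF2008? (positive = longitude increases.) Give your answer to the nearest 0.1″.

Δλ = -16.0″

At latitude 63.082°, cos φ = 0.452715.
One radian of longitude at latitude φ spans R cos φ, so Δλ = ΔE / (R cos φ) = -224.0 / (6367000 × 0.452715) = -7.7712e-05 rad = -16.029″.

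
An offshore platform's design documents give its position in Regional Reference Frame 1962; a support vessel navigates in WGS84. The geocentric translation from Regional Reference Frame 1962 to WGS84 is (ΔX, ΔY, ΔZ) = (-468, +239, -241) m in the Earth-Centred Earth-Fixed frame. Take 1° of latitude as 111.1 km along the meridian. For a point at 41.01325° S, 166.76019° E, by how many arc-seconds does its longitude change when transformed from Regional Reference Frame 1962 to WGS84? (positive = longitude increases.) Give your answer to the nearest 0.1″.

sin φ = -0.656234, cos φ = 0.754558, sin λ = 0.229027, cos λ = -0.973420.
East component: ΔE = −sin λ·ΔX + cos λ·ΔY = −(0.229027)(-468) + (-0.973420)(239) = -125.46 m.
1° of latitude spans 111100 m; at latitude φ, 1° of longitude spans that × cos φ = 83831.4 m, so Δλ = -125.46 / 83831.4 × 3600 = -5.388″.

Δλ = -5.4″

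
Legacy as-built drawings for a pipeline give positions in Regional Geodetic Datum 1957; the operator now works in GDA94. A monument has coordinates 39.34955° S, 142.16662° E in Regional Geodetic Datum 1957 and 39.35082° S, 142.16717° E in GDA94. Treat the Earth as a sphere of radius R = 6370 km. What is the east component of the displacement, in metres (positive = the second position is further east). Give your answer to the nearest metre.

ΔE = 47 m

Δφ = -39.35082° − -39.34955° = -0.00127°; Δλ = 142.16717° − 142.16662° = +0.00055°.
1° along a meridian = πR/180 = 111177 m.
ΔN = Δφ × 111177 = -141.2 m; ΔE = Δλ × 111177 × cos(-39.34955°) = +0.00055 × 111177 × 0.773292 = 47.3 m.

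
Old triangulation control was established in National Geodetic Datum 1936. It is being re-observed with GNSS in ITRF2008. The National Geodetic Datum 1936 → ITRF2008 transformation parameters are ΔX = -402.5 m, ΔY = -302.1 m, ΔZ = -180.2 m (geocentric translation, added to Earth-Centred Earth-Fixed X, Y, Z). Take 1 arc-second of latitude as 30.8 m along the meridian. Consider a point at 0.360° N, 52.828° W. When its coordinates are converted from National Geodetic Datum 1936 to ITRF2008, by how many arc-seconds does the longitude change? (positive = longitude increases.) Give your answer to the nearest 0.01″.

Δλ = -16.34″

sin φ = 0.006283, cos φ = 0.999980, sin λ = -0.796825, cos λ = 0.604210.
East component: ΔE = −sin λ·ΔX + cos λ·ΔY = −(-0.796825)(-402.5) + (0.604210)(-302.1) = -503.25 m.
1° of latitude spans 3600 × 30.80 = 110880 m; at latitude φ, 1° of longitude spans that × cos φ = 110877.8 m, so Δλ = -503.25 / 110877.8 × 3600 = -16.340″.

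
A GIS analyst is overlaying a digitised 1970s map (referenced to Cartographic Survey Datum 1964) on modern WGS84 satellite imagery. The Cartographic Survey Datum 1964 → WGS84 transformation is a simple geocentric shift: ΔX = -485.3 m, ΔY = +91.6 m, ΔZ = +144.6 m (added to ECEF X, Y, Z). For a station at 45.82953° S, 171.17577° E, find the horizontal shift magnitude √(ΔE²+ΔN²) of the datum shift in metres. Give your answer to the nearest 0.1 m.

455.1 m

The local east axis at (φ, λ) is (−sin λ, cos λ, 0), so ΔE = −sin(171.17577°)·(-485.3) + cos(171.17577°)·91.6 = -16.07 m.
The local north axis is (−sin φ cos λ, −sin φ sin λ, cos φ), giving ΔN = 343.971 + 10.079 + 100.757 = 454.81 m.
Horizontal magnitude = √(ΔE² + ΔN²) = √((-16.07)² + 454.81²) = 455.09 m.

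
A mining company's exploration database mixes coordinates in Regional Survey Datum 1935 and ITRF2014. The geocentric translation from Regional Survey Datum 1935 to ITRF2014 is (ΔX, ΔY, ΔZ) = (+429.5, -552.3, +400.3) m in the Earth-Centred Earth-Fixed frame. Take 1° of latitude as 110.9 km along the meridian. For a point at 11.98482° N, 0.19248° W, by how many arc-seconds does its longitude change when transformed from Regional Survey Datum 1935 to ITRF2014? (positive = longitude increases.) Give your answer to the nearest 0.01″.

sin φ = 0.207653, cos φ = 0.978203, sin λ = -0.003359, cos λ = 0.999994.
East component: ΔE = −sin λ·ΔX + cos λ·ΔY = −(-0.003359)(429.5) + (0.999994)(-552.3) = -550.85 m.
1° of latitude spans 110900 m; at latitude φ, 1° of longitude spans that × cos φ = 108482.7 m, so Δλ = -550.85 / 108482.7 × 3600 = -18.280″.

Δλ = -18.28″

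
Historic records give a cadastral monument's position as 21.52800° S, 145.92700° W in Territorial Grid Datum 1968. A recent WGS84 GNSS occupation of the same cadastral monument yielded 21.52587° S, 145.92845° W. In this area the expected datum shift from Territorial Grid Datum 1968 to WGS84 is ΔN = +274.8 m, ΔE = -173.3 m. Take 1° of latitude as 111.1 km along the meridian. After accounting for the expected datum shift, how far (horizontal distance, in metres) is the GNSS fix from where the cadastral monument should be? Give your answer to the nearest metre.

45 m

Observed coordinate differences: Δφ = +0.00213°, Δλ = -0.00145°.
Converting to metres (1° lat = 111100 m, cos φ = 0.930238): observed ΔN = 236.6 m, observed ΔE = -149.9 m.
Subtracting the expected shift leaves a residual of 236.6 − (274.8) = -38.2 m north and -149.9 − (-173.3) = 23.4 m east.
Residual distance = √((-38.2)² + 23.4²) = 44.8 m.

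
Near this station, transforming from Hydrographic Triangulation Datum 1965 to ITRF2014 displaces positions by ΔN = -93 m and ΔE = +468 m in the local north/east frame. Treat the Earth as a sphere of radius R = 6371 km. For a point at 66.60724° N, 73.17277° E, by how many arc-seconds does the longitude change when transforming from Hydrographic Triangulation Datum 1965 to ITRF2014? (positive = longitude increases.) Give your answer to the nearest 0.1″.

At latitude 66.60724°, cos φ = 0.397032.
One radian of longitude at latitude φ spans R cos φ, so Δλ = ΔE / (R cos φ) = 468.0 / (6371000 × 0.397032) = 1.8502e-04 rad = 38.163″.

Δλ = 38.2″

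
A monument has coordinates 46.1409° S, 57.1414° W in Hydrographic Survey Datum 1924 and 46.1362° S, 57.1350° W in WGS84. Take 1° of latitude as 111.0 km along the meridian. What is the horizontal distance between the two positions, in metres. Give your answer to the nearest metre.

717 m

Δφ = -46.1362° − -46.1409° = +0.0047°; Δλ = -57.1350° − -57.1414° = +0.0064°.
ΔN = Δφ × 111000 = 521.7 m; ΔE = Δλ × 111000 × cos(-46.1409°) = +0.0064 × 111000 × 0.692887 = 492.2 m.
Distance = √(ΔE² + ΔN²) = √(492.2² + 521.7²) = 717.3 m.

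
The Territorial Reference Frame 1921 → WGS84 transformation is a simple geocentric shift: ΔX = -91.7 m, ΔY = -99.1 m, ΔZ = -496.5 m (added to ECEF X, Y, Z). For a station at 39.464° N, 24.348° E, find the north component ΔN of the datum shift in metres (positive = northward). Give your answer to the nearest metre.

ΔN = -304 m

The local north axis is (−sin φ cos λ, −sin φ sin λ, cos φ), giving ΔN = 53.100 + 25.968 − 383.310 = -304.24 m.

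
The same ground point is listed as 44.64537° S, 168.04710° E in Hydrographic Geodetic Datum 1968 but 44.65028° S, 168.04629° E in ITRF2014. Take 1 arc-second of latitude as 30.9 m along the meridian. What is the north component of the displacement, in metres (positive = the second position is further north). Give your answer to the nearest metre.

Δφ = -44.65028° − -44.64537° = -0.00491°; Δλ = 168.04629° − 168.04710° = -0.00081°.
1° of latitude = 3600 × 30.90 = 111240 m.
ΔN = Δφ × 111240 = -546.2 m; ΔE = Δλ × 111240 × cos(-44.64537°) = -0.00081 × 111240 × 0.711470 = -64.1 m.

ΔN = -546 m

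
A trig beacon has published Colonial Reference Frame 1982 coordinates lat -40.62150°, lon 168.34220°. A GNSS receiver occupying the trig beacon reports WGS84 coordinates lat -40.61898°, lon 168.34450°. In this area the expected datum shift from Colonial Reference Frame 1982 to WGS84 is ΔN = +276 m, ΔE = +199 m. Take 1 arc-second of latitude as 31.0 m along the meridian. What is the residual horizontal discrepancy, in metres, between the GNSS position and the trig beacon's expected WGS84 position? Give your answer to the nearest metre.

7 m

Observed coordinate differences: Δφ = +0.00252°, Δλ = +0.00230°.
Converting to metres (1° lat = 111600 m, cos φ = 0.759027): observed ΔN = 281.2 m, observed ΔE = 194.8 m.
Subtracting the expected shift leaves a residual of 281.2 − (276) = 5.2 m north and 194.8 − (199) = -4.2 m east.
Residual distance = √(5.2² + (-4.2)²) = 6.7 m.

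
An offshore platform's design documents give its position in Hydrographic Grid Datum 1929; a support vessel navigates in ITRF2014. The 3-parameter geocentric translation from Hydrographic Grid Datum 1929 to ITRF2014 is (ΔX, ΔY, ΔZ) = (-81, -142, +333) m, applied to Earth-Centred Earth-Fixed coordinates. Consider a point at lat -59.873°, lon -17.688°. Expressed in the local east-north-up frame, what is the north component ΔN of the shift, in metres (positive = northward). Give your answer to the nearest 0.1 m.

ΔN = 137.7 m

The local north axis is (−sin φ cos λ, −sin φ sin λ, cos φ), giving ΔN = -66.746 + 37.316 + 167.139 = 137.71 m.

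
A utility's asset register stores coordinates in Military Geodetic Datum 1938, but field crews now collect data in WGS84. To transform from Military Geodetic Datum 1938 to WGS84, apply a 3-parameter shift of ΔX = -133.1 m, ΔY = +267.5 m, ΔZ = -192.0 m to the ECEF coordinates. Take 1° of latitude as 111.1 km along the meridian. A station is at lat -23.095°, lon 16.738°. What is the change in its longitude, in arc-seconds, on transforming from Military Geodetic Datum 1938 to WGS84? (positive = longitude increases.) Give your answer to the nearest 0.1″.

sin φ = -0.392257, cos φ = 0.919856, sin λ = 0.287996, cos λ = 0.957632.
East component: ΔE = −sin λ·ΔX + cos λ·ΔY = −(0.287996)(-133.1) + (0.957632)(267.5) = 294.50 m.
1° of latitude spans 111100 m; at latitude φ, 1° of longitude spans that × cos φ = 102196.0 m, so Δλ = 294.50 / 102196.0 × 3600 = 10.374″.

Δλ = 10.4″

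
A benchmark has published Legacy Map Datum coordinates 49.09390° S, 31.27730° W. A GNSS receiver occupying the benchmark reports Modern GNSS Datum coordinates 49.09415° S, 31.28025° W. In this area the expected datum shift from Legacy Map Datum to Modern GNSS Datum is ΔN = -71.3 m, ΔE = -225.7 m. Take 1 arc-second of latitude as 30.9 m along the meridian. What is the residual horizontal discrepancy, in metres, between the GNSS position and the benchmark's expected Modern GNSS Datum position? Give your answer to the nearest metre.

45 m

Observed coordinate differences: Δφ = -0.00025°, Δλ = -0.00295°.
Converting to metres (1° lat = 111240 m, cos φ = 0.654821): observed ΔN = -27.8 m, observed ΔE = -214.9 m.
Subtracting the expected shift leaves a residual of -27.8 − (-71.3) = 43.5 m north and -214.9 − (-225.7) = 10.8 m east.
Residual distance = √(43.5² + 10.8²) = 44.8 m.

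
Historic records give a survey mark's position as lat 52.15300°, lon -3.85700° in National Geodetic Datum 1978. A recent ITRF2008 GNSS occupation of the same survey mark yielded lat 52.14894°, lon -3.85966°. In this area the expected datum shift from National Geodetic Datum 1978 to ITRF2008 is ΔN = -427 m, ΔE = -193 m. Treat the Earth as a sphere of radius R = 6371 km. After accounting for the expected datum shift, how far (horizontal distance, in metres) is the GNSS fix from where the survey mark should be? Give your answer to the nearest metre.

Observed coordinate differences: Δφ = -0.00406°, Δλ = -0.00266°.
Converting to metres (1° lat = 111195 m, cos φ = 0.613555): observed ΔN = -451.5 m, observed ΔE = -181.5 m.
Subtracting the expected shift leaves a residual of -451.5 − (-427) = -24.5 m north and -181.5 − (-193) = 11.5 m east.
Residual distance = √((-24.5)² + 11.5²) = 27.0 m.

27 m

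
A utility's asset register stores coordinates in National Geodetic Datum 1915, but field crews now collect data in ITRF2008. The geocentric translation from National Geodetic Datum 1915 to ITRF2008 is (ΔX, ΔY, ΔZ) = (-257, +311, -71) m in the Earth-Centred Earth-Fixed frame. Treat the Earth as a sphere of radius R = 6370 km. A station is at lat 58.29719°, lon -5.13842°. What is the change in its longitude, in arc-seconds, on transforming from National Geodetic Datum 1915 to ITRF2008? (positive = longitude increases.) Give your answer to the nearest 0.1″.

Δλ = 17.7″

sin φ = 0.850785, cos φ = 0.525513, sin λ = -0.089562, cos λ = 0.995981.
East component: ΔE = −sin λ·ΔX + cos λ·ΔY = −(-0.089562)(-257) + (0.995981)(311) = 286.73 m.
1° of latitude spans πR/180 = 111177 m; at latitude φ, 1° of longitude spans that × cos φ = 58425.2 m, so Δλ = 286.73 / 58425.2 × 3600 = 17.668″.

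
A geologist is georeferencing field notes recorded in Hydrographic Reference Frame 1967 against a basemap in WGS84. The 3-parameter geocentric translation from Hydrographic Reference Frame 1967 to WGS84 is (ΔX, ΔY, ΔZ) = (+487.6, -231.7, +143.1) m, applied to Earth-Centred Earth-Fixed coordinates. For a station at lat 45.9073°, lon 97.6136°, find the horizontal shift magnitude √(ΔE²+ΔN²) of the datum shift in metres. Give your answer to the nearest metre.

549 m

At φ = 45.9073°, λ = 97.6136°: sin φ = 0.718215, cos φ = 0.695821, sin λ = 0.991184, cos λ = -0.132492.
ΔE = −sin λ·ΔX + cos λ·ΔY = −(0.991184)·(487.6) + (-0.132492)·(-231.7) = -452.60 m.
ΔN = −sin φ cos λ·ΔX − sin φ sin λ·ΔY + cos φ·ΔZ = −(0.718215)(-0.132492)(487.6) − (0.718215)(0.991184)(-231.7) + (0.695821)(143.1) = 310.91 m.
Horizontal magnitude = √(ΔE² + ΔN²) = √((-452.60)² + 310.91²) = 549.11 m.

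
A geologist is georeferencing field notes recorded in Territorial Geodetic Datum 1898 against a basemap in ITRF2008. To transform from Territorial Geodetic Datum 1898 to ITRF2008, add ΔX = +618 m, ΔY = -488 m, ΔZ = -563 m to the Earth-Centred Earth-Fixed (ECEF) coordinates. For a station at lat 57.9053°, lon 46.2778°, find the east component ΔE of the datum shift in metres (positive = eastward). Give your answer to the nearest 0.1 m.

ΔE = -783.9 m

At φ = 57.9053°, λ = 46.2778°: sin φ = 0.847171, cos φ = 0.531320, sin λ = 0.722699, cos λ = 0.691162.
ΔE = −sin λ·ΔX + cos λ·ΔY = −(0.722699)·(618) + (0.691162)·(-488) = -783.92 m.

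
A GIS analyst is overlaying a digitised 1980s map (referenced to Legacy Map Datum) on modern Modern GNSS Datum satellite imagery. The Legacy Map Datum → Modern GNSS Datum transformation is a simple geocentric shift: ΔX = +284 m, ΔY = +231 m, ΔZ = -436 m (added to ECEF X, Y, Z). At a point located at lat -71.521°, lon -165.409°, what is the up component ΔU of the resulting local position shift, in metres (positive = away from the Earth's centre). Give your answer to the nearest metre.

At φ = -71.521°, λ = -165.409°: sin φ = -0.948440, cos φ = 0.316957, sin λ = -0.251917, cos λ = -0.967749.
ΔU = cos φ cos λ·ΔX + cos φ sin λ·ΔY + sin φ·ΔZ = (0.316957)(-0.967749)(284) + (0.316957)(-0.251917)(231) + (-0.948440)(-436) = 307.96 m.

ΔU = 308 m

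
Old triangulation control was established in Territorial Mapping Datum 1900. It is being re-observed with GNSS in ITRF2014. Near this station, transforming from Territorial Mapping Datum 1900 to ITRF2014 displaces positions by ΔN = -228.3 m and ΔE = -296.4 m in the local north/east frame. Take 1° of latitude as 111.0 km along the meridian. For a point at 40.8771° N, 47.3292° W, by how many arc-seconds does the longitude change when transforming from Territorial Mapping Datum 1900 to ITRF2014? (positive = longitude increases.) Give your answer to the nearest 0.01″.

At latitude 40.8771°, cos φ = 0.756115.
1° of longitude at this latitude = 111.0 × cos φ = 83.93 km, so Δλ = -296.4 / 83928.8 = -0.0035316° = -12.714″.

Δλ = -12.71″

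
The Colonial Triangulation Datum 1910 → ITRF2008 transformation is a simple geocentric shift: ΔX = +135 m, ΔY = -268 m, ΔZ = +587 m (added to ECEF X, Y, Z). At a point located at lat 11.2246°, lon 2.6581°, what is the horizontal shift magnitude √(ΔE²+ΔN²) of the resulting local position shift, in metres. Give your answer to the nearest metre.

616 m

At φ = 11.2246°, λ = 2.6581°: sin φ = 0.194656, cos φ = 0.980872, sin λ = 0.046376, cos λ = 0.998924.
ΔE = −sin λ·ΔX + cos λ·ΔY = −(0.046376)·(135) + (0.998924)·(-268) = -273.97 m.
ΔN = −sin φ cos λ·ΔX − sin φ sin λ·ΔY + cos φ·ΔZ = −(0.194656)(0.998924)(135) − (0.194656)(0.046376)(-268) + (0.980872)(587) = 551.94 m.
Horizontal magnitude = √(ΔE² + ΔN²) = √((-273.97)² + 551.94²) = 616.20 m.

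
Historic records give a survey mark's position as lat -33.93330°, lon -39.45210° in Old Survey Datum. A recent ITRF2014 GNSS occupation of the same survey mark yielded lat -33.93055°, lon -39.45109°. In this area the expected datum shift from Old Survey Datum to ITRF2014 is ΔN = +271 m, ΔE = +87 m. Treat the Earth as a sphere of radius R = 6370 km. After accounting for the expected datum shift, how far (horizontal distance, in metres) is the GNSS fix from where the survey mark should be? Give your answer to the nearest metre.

35 m

Observed coordinate differences: Δφ = +0.00275°, Δλ = +0.00101°.
Converting to metres (1° lat = 111177 m, cos φ = 0.829688): observed ΔN = 305.7 m, observed ΔE = 93.2 m.
Subtracting the expected shift leaves a residual of 305.7 − (271) = 34.7 m north and 93.2 − (87) = 6.2 m east.
Residual distance = √(34.7² + 6.2²) = 35.3 m.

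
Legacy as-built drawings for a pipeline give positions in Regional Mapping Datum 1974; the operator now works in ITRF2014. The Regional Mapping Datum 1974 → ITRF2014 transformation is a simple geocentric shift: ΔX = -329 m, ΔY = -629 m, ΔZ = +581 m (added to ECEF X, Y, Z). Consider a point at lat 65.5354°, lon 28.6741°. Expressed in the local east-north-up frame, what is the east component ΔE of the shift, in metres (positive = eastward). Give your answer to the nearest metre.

ΔE = -394 m

At φ = 65.5354°, λ = 28.6741°: sin φ = 0.910217, cos φ = 0.414131, sin λ = 0.479827, cos λ = 0.877363.
ΔE = −sin λ·ΔX + cos λ·ΔY = −(0.479827)·(-329) + (0.877363)·(-629) = -394.00 m.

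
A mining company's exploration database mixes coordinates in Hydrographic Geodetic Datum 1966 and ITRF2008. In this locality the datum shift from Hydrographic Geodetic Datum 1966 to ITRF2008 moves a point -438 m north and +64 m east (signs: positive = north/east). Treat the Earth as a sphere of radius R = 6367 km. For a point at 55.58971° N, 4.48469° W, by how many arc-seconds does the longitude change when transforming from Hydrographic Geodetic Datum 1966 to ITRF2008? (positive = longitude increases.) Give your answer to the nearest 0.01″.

Δλ = 3.67″

At latitude 55.58971°, cos φ = 0.565115.
One radian of longitude at latitude φ spans R cos φ, so Δλ = ΔE / (R cos φ) = 64.0 / (6367000 × 0.565115) = 1.7787e-05 rad = 3.669″.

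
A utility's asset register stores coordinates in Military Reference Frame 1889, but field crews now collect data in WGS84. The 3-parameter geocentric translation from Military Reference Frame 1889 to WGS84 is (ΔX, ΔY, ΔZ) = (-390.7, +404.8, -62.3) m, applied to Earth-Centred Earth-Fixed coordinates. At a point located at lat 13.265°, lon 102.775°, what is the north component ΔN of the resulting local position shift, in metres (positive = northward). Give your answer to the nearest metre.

At φ = 13.265°, λ = 102.775°: sin φ = 0.229455, cos φ = 0.973319, sin λ = 0.975246, cos λ = -0.221123.
ΔN = −sin φ cos λ·ΔX − sin φ sin λ·ΔY + cos φ·ΔZ = −(0.229455)(-0.221123)(-390.7) − (0.229455)(0.975246)(404.8) + (0.973319)(-62.3) = -171.05 m.

ΔN = -171 m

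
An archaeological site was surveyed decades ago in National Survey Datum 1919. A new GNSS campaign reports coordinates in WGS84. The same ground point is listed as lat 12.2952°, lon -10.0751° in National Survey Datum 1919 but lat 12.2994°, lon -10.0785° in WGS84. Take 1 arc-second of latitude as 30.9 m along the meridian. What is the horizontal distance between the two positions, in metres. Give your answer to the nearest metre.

Δφ = 12.2994° − 12.2952° = +0.0042°; Δλ = -10.0785° − -10.0751° = -0.0034°.
1° of latitude = 3600 × 30.90 = 111240 m.
ΔN = Δφ × 111240 = 467.2 m; ΔE = Δλ × 111240 × cos(12.2952°) = -0.0034 × 111240 × 0.977063 = -369.5 m.
Distance = √(ΔE² + ΔN²) = √((-369.5)² + 467.2²) = 595.7 m.

596 m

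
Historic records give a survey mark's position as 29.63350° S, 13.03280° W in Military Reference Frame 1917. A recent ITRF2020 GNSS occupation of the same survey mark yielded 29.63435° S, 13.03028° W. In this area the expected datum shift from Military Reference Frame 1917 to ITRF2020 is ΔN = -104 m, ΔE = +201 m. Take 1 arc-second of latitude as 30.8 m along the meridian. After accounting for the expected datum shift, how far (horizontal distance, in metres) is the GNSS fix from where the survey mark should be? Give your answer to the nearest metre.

Observed coordinate differences: Δφ = -0.00085°, Δλ = +0.00252°.
Converting to metres (1° lat = 110880 m, cos φ = 0.869206): observed ΔN = -94.2 m, observed ΔE = 242.9 m.
Subtracting the expected shift leaves a residual of -94.2 − (-104) = 9.8 m north and 242.9 − (201) = 41.9 m east.
Residual distance = √(9.8² + 41.9²) = 43.0 m.

43 m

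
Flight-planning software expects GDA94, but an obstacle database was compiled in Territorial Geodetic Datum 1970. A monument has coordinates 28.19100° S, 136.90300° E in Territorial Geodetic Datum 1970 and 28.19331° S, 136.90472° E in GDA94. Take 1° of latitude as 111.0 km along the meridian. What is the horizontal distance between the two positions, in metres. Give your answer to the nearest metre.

Δφ = -28.19331° − -28.19100° = -0.00231°; Δλ = 136.90472° − 136.90300° = +0.00172°.
ΔN = Δφ × 111000 = -256.4 m; ΔE = Δλ × 111000 × cos(-28.19100°) = +0.00172 × 111000 × 0.881378 = 168.3 m.
Distance = √(ΔE² + ΔN²) = √(168.3² + (-256.4)²) = 306.7 m.

307 m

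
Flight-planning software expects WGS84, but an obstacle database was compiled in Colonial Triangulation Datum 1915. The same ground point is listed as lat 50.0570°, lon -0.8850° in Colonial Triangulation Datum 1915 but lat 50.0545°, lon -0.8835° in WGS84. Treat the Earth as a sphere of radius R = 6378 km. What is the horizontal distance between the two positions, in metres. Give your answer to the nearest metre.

298 m

Δφ = 50.0545° − 50.0570° = -0.0025°; Δλ = -0.8835° − -0.8850° = +0.0015°.
1° along a meridian = πR/180 = 111317 m.
ΔN = Δφ × 111317 = -278.3 m; ΔE = Δλ × 111317 × cos(50.0570°) = +0.0015 × 111317 × 0.642025 = 107.2 m.
Distance = √(ΔE² + ΔN²) = √(107.2² + (-278.3)²) = 298.2 m.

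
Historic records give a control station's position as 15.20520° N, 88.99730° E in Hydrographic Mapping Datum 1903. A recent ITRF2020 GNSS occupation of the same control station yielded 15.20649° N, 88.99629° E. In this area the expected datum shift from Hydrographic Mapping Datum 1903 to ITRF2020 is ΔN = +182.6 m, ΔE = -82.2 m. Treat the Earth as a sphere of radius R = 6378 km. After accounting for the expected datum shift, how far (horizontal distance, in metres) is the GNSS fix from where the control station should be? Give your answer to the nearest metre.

47 m

Observed coordinate differences: Δφ = +0.00129°, Δλ = -0.00101°.
Converting to metres (1° lat = 111317 m, cos φ = 0.964993): observed ΔN = 143.6 m, observed ΔE = -108.5 m.
Subtracting the expected shift leaves a residual of 143.6 − (182.6) = -39.0 m north and -108.5 − (-82.2) = -26.3 m east.
Residual distance = √((-39.0)² + (-26.3)²) = 47.0 m.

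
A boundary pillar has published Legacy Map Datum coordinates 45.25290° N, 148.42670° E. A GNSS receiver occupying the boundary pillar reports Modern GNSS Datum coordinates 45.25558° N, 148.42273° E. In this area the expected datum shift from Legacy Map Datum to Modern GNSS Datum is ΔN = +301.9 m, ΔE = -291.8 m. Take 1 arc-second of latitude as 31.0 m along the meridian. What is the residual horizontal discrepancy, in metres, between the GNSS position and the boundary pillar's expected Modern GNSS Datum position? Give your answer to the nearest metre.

20 m

Observed coordinate differences: Δφ = +0.00268°, Δλ = -0.00397°.
Converting to metres (1° lat = 111600 m, cos φ = 0.703979): observed ΔN = 299.1 m, observed ΔE = -311.9 m.
Subtracting the expected shift leaves a residual of 299.1 − (301.9) = -2.8 m north and -311.9 − (-291.8) = -20.1 m east.
Residual distance = √((-2.8)² + (-20.1)²) = 20.3 m.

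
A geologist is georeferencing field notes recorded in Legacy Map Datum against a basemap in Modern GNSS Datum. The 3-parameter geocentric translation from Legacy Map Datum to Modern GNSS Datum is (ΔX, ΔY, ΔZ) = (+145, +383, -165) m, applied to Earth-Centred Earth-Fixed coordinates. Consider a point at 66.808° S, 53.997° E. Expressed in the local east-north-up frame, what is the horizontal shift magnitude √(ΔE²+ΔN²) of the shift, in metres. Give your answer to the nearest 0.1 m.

The local east axis at (φ, λ) is (−sin λ, cos λ, 0), so ΔE = −sin(53.997°)·145 + cos(53.997°)·383 = 107.83 m.
The local north axis is (−sin φ cos λ, −sin φ sin λ, cos φ), giving ΔN = 78.347 + 284.804 − 64.979 = 298.17 m.
Horizontal magnitude = √(ΔE² + ΔN²) = √(107.83² + 298.17²) = 317.07 m.

317.1 m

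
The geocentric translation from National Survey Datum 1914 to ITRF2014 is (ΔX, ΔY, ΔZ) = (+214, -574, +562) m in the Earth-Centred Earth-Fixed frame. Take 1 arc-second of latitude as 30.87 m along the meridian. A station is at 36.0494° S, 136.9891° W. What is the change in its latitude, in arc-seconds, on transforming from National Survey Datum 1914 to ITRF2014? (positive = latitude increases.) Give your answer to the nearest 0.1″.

sin φ = -0.588483, cos φ = 0.808510, sin λ = -0.682137, cos λ = -0.731224.
North component: ΔN = −sin φ cos λ·ΔX − sin φ sin λ·ΔY + cos φ·ΔZ = −(-0.588483)(-0.731224)(214) − (-0.588483)(-0.682137)(-574) + (0.808510)(562) = 592.71 m.
1° of latitude spans 3600 × 30.87 = 111132 m, so Δφ = 592.71 / 111132 × 3600 = 19.200″.

Δφ = 19.2″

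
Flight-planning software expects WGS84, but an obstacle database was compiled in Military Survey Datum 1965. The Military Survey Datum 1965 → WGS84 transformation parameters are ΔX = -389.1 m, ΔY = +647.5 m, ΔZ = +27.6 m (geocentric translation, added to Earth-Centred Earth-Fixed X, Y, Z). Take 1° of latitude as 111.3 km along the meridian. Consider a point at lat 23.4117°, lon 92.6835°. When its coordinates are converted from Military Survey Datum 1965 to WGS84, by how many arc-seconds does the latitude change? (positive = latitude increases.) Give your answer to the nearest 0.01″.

Δφ = -7.73″

sin φ = 0.397335, cos φ = 0.917674, sin λ = 0.998903, cos λ = -0.046819.
North component: ΔN = −sin φ cos λ·ΔX − sin φ sin λ·ΔY + cos φ·ΔZ = −(0.397335)(-0.046819)(-389.1) − (0.397335)(0.998903)(647.5) + (0.917674)(27.6) = -238.90 m.
1° of latitude spans 111300 m, so Δφ = -238.90 / 111300 × 3600 = -7.727″.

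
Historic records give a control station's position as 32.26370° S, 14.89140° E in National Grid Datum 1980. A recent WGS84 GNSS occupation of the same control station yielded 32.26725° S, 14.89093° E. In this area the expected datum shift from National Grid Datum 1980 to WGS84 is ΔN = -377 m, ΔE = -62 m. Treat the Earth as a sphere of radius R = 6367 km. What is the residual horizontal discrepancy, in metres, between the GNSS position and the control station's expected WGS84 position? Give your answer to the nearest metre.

25 m

Observed coordinate differences: Δφ = -0.00355°, Δλ = -0.00047°.
Converting to metres (1° lat = 111125 m, cos φ = 0.845600): observed ΔN = -394.5 m, observed ΔE = -44.2 m.
Subtracting the expected shift leaves a residual of -394.5 − (-377) = -17.5 m north and -44.2 − (-62) = 17.8 m east.
Residual distance = √((-17.5)² + 17.8²) = 25.0 m.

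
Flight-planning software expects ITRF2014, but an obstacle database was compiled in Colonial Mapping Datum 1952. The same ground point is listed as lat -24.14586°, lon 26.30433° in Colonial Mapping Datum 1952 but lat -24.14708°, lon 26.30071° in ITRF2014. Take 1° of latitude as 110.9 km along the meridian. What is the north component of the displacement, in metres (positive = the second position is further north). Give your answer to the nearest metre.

ΔN = -135 m

Δφ = -24.14708° − -24.14586° = -0.00122°; Δλ = 26.30071° − 26.30433° = -0.00362°.
ΔN = Δφ × 110900 = -135.3 m; ΔE = Δλ × 110900 × cos(-24.14586°) = -0.00362 × 110900 × 0.912507 = -366.3 m.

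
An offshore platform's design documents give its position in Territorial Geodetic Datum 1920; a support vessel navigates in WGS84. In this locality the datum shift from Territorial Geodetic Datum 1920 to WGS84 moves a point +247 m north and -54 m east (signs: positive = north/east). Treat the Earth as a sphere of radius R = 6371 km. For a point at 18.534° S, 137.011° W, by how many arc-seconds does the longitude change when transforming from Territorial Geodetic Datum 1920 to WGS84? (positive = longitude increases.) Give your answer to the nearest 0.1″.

At latitude -18.534°, cos φ = 0.948135.
One radian of longitude at latitude φ spans R cos φ, so Δλ = ΔE / (R cos φ) = -54.0 / (6371000 × 0.948135) = -8.9396e-06 rad = -1.844″.

Δλ = -1.8″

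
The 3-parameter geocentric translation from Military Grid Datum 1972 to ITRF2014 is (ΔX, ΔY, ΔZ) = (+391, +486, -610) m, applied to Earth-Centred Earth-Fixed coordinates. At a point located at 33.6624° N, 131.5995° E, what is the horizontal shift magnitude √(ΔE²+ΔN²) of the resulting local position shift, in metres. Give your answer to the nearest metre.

835 m

The local east axis at (φ, λ) is (−sin λ, cos λ, 0), so ΔE = −sin(131.5995°)·391 + cos(131.5995°)·486 = -615.06 m.
The local north axis is (−sin φ cos λ, −sin φ sin λ, cos φ), giving ΔN = 143.892 − 201.450 − 507.714 = -565.27 m.
Horizontal magnitude = √(ΔE² + ΔN²) = √((-615.06)² + (-565.27)²) = 835.36 m.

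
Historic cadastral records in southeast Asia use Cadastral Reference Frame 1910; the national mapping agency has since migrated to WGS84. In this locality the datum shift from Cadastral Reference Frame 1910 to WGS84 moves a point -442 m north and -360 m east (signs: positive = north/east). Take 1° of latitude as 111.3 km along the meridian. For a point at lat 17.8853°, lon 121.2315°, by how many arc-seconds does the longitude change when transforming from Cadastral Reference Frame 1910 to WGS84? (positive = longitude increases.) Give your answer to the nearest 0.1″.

Δλ = -12.2″

At latitude 17.8853°, cos φ = 0.951673.
1° of longitude at this latitude = 111.3 × cos φ = 105.92 km, so Δλ = -360.0 / 105921.2 = -0.0033988° = -12.236″.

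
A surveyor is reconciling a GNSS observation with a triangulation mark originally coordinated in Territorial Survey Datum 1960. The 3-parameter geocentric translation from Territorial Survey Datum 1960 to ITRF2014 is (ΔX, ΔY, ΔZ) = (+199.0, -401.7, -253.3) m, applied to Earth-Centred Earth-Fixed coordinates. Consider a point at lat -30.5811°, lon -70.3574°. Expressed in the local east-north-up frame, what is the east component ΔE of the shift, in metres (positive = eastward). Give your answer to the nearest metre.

The local east axis at (φ, λ) is (−sin λ, cos λ, 0), so ΔE = −sin(-70.3574°)·199.0 + cos(-70.3574°)·(-401.7) = 52.39 m.

ΔE = 52 m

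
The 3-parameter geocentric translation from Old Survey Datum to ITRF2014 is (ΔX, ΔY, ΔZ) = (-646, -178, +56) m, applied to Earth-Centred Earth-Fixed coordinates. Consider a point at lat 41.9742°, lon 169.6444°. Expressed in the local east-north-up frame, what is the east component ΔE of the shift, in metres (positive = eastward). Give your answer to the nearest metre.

ΔE = 291 m

At φ = 41.9742°, λ = 169.6444°: sin φ = 0.668796, cos φ = 0.743446, sin λ = 0.179757, cos λ = -0.983711.
ΔE = −sin λ·ΔX + cos λ·ΔY = −(0.179757)·(-646) + (-0.983711)·(-178) = 291.22 m.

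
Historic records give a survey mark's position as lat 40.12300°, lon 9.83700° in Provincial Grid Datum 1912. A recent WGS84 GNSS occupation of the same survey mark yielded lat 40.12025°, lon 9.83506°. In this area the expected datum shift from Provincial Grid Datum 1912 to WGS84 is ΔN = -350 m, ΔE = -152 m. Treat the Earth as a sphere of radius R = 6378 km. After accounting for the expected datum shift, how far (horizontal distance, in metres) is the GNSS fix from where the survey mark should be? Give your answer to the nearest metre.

46 m

Observed coordinate differences: Δφ = -0.00275°, Δλ = -0.00194°.
Converting to metres (1° lat = 111317 m, cos φ = 0.764663): observed ΔN = -306.1 m, observed ΔE = -165.1 m.
Subtracting the expected shift leaves a residual of -306.1 − (-350) = 43.9 m north and -165.1 − (-152) = -13.1 m east.
Residual distance = √(43.9² + (-13.1)²) = 45.8 m.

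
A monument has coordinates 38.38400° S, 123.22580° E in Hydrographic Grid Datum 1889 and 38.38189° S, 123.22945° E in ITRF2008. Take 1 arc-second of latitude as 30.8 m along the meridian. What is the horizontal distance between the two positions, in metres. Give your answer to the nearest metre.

394 m

Δφ = -38.38189° − -38.38400° = +0.00211°; Δλ = 123.22945° − 123.22580° = +0.00365°.
1° of latitude = 3600 × 30.80 = 110880 m.
ΔN = Δφ × 110880 = 234.0 m; ΔE = Δλ × 110880 × cos(-38.38400°) = +0.00365 × 110880 × 0.783867 = 317.2 m.
Distance = √(ΔE² + ΔN²) = √(317.2² + 234.0²) = 394.2 m.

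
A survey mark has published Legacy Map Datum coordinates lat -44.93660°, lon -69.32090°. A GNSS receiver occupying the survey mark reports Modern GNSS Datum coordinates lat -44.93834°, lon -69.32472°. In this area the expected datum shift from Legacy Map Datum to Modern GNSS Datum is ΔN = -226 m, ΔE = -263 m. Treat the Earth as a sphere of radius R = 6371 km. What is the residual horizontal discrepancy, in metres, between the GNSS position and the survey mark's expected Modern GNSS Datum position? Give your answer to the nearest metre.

50 m

Observed coordinate differences: Δφ = -0.00174°, Δλ = -0.00382°.
Converting to metres (1° lat = 111195 m, cos φ = 0.707889): observed ΔN = -193.5 m, observed ΔE = -300.7 m.
Subtracting the expected shift leaves a residual of -193.5 − (-226) = 32.5 m north and -300.7 − (-263) = -37.7 m east.
Residual distance = √(32.5² + (-37.7)²) = 49.8 m.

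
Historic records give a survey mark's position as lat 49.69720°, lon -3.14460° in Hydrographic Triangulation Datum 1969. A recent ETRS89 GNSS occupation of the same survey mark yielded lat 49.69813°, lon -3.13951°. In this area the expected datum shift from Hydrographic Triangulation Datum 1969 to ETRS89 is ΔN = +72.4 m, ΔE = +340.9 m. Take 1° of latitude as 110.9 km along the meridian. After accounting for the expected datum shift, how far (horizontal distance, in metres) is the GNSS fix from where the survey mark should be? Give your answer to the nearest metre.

39 m

Observed coordinate differences: Δφ = +0.00093°, Δλ = +0.00509°.
Converting to metres (1° lat = 110900 m, cos φ = 0.646827): observed ΔN = 103.1 m, observed ΔE = 365.1 m.
Subtracting the expected shift leaves a residual of 103.1 − (72.4) = 30.7 m north and 365.1 − (340.9) = 24.2 m east.
Residual distance = √(30.7² + 24.2²) = 39.1 m.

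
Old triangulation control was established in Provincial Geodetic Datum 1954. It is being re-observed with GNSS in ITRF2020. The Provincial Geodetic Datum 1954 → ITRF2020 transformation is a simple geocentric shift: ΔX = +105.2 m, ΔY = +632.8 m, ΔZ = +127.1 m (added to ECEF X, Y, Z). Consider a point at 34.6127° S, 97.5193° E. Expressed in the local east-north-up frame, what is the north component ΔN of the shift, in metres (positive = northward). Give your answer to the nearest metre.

ΔN = 453 m

The local north axis is (−sin φ cos λ, −sin φ sin λ, cos φ), giving ΔN = -7.820 + 356.356 + 104.605 = 453.14 m.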